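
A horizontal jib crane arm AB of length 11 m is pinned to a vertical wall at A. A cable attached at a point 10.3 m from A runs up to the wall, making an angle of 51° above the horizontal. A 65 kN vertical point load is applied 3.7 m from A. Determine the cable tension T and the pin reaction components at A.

T = 30.05 kN, A_x = 18.91 kN, A_y = 41.65 kN

ΣM about A: T·sin51°·10.3 − 65·3.7 = 0 → T = 240.5/(10.3·0.777146) = 30.0452 ≈ 30.05 kN.
ΣF_x = 0: A_x − T·cos51° = 0 → A_x = 30.0452 × 0.62932 = 18.91 kN.
ΣF_y = 0: A_y + T·sin51° − 65 = 0 → A_y = 65 − 30.0452 × 0.777146 = 41.65 kN.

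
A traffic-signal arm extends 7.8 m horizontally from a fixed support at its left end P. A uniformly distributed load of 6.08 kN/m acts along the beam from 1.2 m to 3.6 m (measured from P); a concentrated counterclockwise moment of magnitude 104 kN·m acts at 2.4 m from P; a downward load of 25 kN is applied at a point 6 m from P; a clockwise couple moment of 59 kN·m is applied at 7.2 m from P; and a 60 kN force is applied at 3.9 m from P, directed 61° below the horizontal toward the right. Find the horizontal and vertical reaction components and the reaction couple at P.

P_x = -29.09 kN, P_y = 92.07 kN, M_P = 344.7 kN·m

Resultant of the distributed load: 6.08 × 2.4 = 14.592 kN at 2.4 m from P.
ΣF_x = 0: P_x + 60·cos61° = 0 → P_x = -29.09 kN.
ΣF_y = 0: P_y − 6.08·2.4 − 25 − 60·sin61° = 0 → P_y = 92.07 kN.
ΣM about P: M_P − (6.08·2.4)·2.4 + 104 − 25·6 − 59 − 60·sin61°·3.9 = 0 → M_P = 344.7 kN·m.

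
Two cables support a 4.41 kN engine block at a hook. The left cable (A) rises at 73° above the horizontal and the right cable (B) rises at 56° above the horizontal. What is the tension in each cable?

T_A = 3.173 kN, T_B = 1.659 kN

ΣF_x = 0: −T_A·cos73° + T_B·cos56° = 0 → T_B = 0.522846·T_A.
ΣF_y = 0: T_A·sin73° + T_B·sin56° = 4.41.
Substitute: T_A·(0.956305 + 0.522846·0.829038) = 4.41 → T_A = 3.1732 ≈ 3.173 kN.
Then T_B = 0.522846 × 3.1732 = 1.659 kN.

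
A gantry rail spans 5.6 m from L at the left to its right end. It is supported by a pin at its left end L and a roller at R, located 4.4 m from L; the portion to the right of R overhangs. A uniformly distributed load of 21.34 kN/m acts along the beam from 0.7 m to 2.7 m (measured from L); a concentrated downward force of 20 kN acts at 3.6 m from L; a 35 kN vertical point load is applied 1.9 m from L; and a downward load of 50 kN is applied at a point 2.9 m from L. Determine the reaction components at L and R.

Resultant of the distributed load: 21.34 × 2 = 42.68 kN at 1.7 m from L.
Moments about L: R_y·4.4 − (21.34·2)·1.7 − 20·3.6 − 35·1.9 − 50·2.9 = 0 → R_y = 356.056/4.4 = 80.9218 ≈ 80.92 kN.
ΣF_y = 0: L_y + 80.9218 − 21.34·2 − 20 − 35 − 50 = 0 → L_y = 66.76 kN.
ΣF_x = 0: no horizontal applied forces, so L_x = 0.

L_x = 0, L_y = 66.76 kN, R_y = 80.92 kN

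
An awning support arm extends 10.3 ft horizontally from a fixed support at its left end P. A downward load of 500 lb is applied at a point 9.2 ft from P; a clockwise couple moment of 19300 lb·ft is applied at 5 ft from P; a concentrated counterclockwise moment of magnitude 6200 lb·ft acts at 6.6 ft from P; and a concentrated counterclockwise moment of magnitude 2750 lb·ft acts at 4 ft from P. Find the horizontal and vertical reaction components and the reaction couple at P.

P_x = 0, P_y = 500.0 lb, M_P = 14950 lb·ft

ΣF_x = 0: P_x = 0.
ΣF_y = 0: P_y − 500 = 0 → P_y = 500.0 lb.
ΣM about P: M_P − 500·9.2 − 19300 + 6200 + 2750 = 0 → M_P = 14950 lb·ft.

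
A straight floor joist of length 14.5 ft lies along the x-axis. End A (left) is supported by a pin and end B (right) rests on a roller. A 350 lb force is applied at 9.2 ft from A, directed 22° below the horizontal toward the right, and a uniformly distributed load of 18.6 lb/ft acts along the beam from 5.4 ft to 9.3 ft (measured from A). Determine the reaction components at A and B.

Resultant of the distributed load: 18.6 × 3.9 = 72.54 lb at 7.35 ft from A.
ΣM about A: B_y·14.5 − 350·sin22°·9.2 − (18.6·3.9)·7.35 = 0 → B_y = 1739.4/14.5 = 119.959 ≈ 120.0 lb.
ΣF_y = 0: A_y + 119.959 − 350·sin22° − 18.6·3.9 = 0 → A_y = 83.69 lb.
ΣF_x = 0: A_x + 350·cos22° = 0 → A_x = -324.5 lb.

A_x = -324.5 lb, A_y = 83.69 lb, B_y = 120.0 lb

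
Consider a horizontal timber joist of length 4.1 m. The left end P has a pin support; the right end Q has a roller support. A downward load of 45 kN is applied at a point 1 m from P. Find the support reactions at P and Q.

Moments about P: Q_y·4.1 − 45·1 = 0 → Q_y = 45/4.1 = 10.9756 ≈ 10.98 kN.
ΣF_y = 0: P_y + 10.9756 − 45 = 0 → P_y = 34.02 kN.
ΣF_x = 0: no horizontal applied forces, so P_x = 0.

P_x = 0, P_y = 34.02 kN, Q_y = 10.98 kN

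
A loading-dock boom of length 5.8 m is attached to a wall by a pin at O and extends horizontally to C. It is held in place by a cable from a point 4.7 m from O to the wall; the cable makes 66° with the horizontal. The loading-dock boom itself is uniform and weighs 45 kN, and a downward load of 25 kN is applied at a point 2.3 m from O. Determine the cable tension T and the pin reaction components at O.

T = 43.79 kN, O_x = 17.81 kN, O_y = 30.00 kN

ΣM about O: T·sin66°·4.7 − 45·2.9 − 25·2.3 = 0 → T = 188/(4.7·0.913545) = 43.7855 ≈ 43.79 kN.
ΣF_x = 0: O_x − T·cos66° = 0 → O_x = 43.7855 × 0.406737 = 17.81 kN.
ΣF_y = 0: O_y + T·sin66° − 45 − 25 = 0 → O_y = 70 − 43.7855 × 0.913545 = 30.00 kN.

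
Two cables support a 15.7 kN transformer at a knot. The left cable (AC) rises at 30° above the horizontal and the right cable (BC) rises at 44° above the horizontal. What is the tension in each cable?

T_AC = 11.75 kN, T_BC = 14.14 kN

ΣF_x = 0: −T_AC·cos30° + T_BC·cos44° = 0 → T_BC = 1.20392·T_AC.
ΣF_y = 0: T_AC·sin30° + T_BC·sin44° = 15.7.
Substitute: T_AC·(0.5 + 1.20392·0.694658) = 15.7 → T_AC = 11.7487 ≈ 11.75 kN.
Then T_BC = 1.20392 × 11.7487 = 14.14 kN.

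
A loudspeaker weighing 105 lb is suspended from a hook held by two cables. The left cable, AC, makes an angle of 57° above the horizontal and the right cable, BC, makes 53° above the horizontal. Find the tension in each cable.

T_AC = 67.25 lb, T_BC = 60.86 lb

ΣF_x = 0: −T_AC·cos57° + T_BC·cos53° = 0 → T_BC = 0.904994·T_AC.
ΣF_y = 0: T_AC·sin57° + T_BC·sin53° = 105.
Substitute: T_AC·(0.838671 + 0.904994·0.798636) = 105 → T_AC = 67.246 ≈ 67.25 lb.
Then T_BC = 0.904994 × 67.246 = 60.86 lb.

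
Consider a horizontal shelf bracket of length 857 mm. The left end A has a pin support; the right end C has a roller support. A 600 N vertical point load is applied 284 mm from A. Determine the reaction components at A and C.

A_x = 0, A_y = 401.2 N, C_y = 198.8 N

ΣM about A: C_y·857 − 600·284 = 0 → C_y = 170400/857 = 198.833 ≈ 198.8 N.
ΣF_y = 0: A_y + 198.833 − 600 = 0 → A_y = 401.2 N.
ΣF_x = 0: no horizontal applied forces, so A_x = 0.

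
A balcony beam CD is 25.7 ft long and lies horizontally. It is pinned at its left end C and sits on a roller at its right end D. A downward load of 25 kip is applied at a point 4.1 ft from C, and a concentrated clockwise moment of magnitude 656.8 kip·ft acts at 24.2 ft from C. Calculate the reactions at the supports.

C_x = 0, C_y = -4.545 kip, D_y = 29.54 kip

Taking moments about C: D_y·25.7 − 25·4.1 − 656.8 = 0 → D_y = 759.3/25.7 = 29.5447 ≈ 29.54 kip.
ΣF_y = 0: C_y + 29.5447 − 25 = 0 → C_y = -4.545 kip.
ΣF_x = 0: no horizontal applied forces, so C_x = 0.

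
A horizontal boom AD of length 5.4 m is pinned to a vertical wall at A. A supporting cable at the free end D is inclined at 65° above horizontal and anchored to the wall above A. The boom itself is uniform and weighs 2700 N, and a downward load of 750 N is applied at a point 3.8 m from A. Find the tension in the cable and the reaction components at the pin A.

ΣM about A: T·sin65°·5.4 − 2700·2.7 − 750·3.8 = 0 → T = 10140/(5.4·0.906308) = 2071.9 ≈ 2072 N.
ΣF_x = 0: A_x − T·cos65° = 0 → A_x = 2071.9 × 0.422618 = 875.6 N.
ΣF_y = 0: A_y + T·sin65° − 2700 − 750 = 0 → A_y = 3450 − 2071.9 × 0.906308 = 1572 N.

T = 2072 N, A_x = 875.6 N, A_y = 1572 N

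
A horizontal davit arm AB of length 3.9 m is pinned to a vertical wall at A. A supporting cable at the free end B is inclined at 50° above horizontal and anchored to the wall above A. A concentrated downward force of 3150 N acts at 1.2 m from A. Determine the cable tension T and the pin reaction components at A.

T = 1265 N, A_x = 813.3 N, A_y = 2181 N

ΣM about A: T·sin50°·3.9 − 3150·1.2 = 0 → T = 3780/(3.9·0.766044) = 1265.24 ≈ 1265 N.
ΣF_x = 0: A_x − T·cos50° = 0 → A_x = 1265.24 × 0.642788 = 813.3 N.
ΣF_y = 0: A_y + T·sin50° − 3150 = 0 → A_y = 3150 − 1265.24 × 0.766044 = 2181 N.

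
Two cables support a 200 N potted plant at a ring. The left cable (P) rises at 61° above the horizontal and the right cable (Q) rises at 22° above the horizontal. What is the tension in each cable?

T_P = 186.8 N, T_Q = 97.69 N

ΣF_x = 0: −T_P·cos61° + T_Q·cos22° = 0 → T_Q = 0.522884·T_P.
ΣF_y = 0: T_P·sin61° + T_Q·sin22° = 200.
Substitute: T_P·(0.87462 + 0.522884·0.374607) = 200 → T_P = 186.829 ≈ 186.8 N.
Then T_Q = 0.522884 × 186.829 = 97.69 N.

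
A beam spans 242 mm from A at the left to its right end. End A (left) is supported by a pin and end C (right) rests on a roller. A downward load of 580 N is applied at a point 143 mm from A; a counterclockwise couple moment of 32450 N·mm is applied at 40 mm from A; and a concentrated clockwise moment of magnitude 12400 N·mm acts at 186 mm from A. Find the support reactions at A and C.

Taking moments about A: C_y·242 − 580·143 + 32450 − 12400 = 0 → C_y = 62890/242 = 259.876 ≈ 259.9 N.
ΣF_y = 0: A_y + 259.876 − 580 = 0 → A_y = 320.1 N.
ΣF_x = 0: no horizontal applied forces, so A_x = 0.

A_x = 0, A_y = 320.1 N, C_y = 259.9 N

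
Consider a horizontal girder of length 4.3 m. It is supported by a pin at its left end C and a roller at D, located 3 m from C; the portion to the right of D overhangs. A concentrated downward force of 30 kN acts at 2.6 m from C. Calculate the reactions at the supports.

Taking moments about C: D_y·3 − 30·2.6 = 0 → D_y = 78/3 = 26.00 kN.
ΣF_y = 0: C_y + 26 − 30 = 0 → C_y = 4.000 kN.
ΣF_x = 0: no horizontal applied forces, so C_x = 0.

C_x = 0, C_y = 4.000 kN, D_y = 26.00 kN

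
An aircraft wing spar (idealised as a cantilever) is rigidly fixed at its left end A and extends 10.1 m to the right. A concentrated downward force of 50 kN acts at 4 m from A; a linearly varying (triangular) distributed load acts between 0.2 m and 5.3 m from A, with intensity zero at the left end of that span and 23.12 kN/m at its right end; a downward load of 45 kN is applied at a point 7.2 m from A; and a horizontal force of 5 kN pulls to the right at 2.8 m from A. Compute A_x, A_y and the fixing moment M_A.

A_x = -5.000 kN, A_y = 154.0 kN, M_A = 736.2 kN·m

Resultant of the triangular load: ½ × 23.12 × 5.1 = 58.956 kN, acting at 3.6 m from A (one-third of the span from the peak).
ΣF_x = 0: A_x + 5 = 0 → A_x = -5.000 kN.
ΣF_y = 0: A_y − 50 − ½·23.12·5.1 − 45 = 0 → A_y = 154.0 kN.
ΣM about A: M_A − 50·4 − (½·23.12·5.1)·3.6 − 45·7.2 = 0 → M_A = 736.2 kN·m.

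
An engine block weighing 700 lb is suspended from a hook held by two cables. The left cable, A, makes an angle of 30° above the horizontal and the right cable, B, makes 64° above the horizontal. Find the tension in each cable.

T_A = 307.6 lb, T_B = 607.7 lb

ΣF_x = 0: −T_A·cos30° + T_B·cos64° = 0 → T_B = 1.97555·T_A.
ΣF_y = 0: T_A·sin30° + T_B·sin64° = 700.
Substitute: T_A·(0.5 + 1.97555·0.898794) = 700 → T_A = 307.609 ≈ 307.6 lb.
Then T_B = 1.97555 × 307.609 = 607.7 lb.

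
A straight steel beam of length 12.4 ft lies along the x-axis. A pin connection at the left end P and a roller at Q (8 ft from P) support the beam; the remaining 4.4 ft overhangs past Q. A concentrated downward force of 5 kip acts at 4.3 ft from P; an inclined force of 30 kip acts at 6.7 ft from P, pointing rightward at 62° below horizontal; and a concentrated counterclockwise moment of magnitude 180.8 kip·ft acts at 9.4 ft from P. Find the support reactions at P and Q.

Taking moments about P: Q_y·8 − 5·4.3 − 30·sin62°·6.7 + 180.8 = 0 → Q_y = 18.1725/8 = 2.27156 ≈ 2.272 kip.
ΣF_y = 0: P_y + 2.27156 − 5 − 30·sin62° = 0 → P_y = 29.22 kip.
ΣF_x = 0: P_x + 30·cos62° = 0 → P_x = -14.08 kip.

P_x = -14.08 kip, P_y = 29.22 kip, Q_y = 2.272 kip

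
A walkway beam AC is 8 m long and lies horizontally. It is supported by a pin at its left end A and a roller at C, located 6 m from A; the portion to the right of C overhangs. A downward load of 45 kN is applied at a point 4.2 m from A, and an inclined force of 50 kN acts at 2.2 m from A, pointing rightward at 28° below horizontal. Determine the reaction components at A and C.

ΣM about A: C_y·6 − 45·4.2 − 50·sin28°·2.2 = 0 → C_y = 240.642/6 = 40.107 ≈ 40.11 kN.
ΣF_y = 0: A_y + 40.107 − 45 − 50·sin28° = 0 → A_y = 28.37 kN.
ΣF_x = 0: A_x + 50·cos28° = 0 → A_x = -44.15 kN.

A_x = -44.15 kN, A_y = 28.37 kN, C_y = 40.11 kN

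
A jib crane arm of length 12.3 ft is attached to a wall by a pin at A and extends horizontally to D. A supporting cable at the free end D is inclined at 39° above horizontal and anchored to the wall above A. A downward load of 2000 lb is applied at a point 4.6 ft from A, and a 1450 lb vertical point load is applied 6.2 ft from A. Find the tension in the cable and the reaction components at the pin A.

T = 2350 lb, A_x = 1826 lb, A_y = 1971 lb

ΣM about A: T·sin39°·12.3 − 2000·4.6 − 1450·6.2 = 0 → T = 18190/(12.3·0.62932) = 2349.94 ≈ 2350 lb.
ΣF_x = 0: A_x − T·cos39° = 0 → A_x = 2349.94 × 0.777146 = 1826 lb.
ΣF_y = 0: A_y + T·sin39° − 2000 − 1450 = 0 → A_y = 3450 − 2349.94 × 0.62932 = 1971 lb.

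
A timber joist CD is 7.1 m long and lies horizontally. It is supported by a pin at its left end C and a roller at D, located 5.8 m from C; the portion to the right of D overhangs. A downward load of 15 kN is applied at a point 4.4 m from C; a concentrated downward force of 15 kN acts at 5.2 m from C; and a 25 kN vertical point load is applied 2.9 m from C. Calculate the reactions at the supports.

C_x = 0, C_y = 17.67 kN, D_y = 37.33 kN

Moments about C: D_y·5.8 − 15·4.4 − 15·5.2 − 25·2.9 = 0 → D_y = 216.5/5.8 = 37.3276 ≈ 37.33 kN.
ΣF_y = 0: C_y + 37.3276 − 15 − 15 − 25 = 0 → C_y = 17.67 kN.
ΣF_x = 0: no horizontal applied forces, so C_x = 0.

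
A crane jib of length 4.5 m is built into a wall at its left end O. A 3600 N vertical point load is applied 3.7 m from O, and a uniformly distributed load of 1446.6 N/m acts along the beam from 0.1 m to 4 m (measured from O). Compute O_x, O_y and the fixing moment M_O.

O_x = 0, O_y = 9242 N, M_O = 24890 N·m

Resultant of the distributed load: 1446.6 × 3.9 = 5641.74 N at 2.05 m from O.
ΣF_x = 0: O_x = 0.
ΣF_y = 0: O_y − 3600 − 1446.6·3.9 = 0 → O_y = 9242 N.
ΣM about O: M_O − 3600·3.7 − (1446.6·3.9)·2.05 = 0 → M_O = 24890 N·m.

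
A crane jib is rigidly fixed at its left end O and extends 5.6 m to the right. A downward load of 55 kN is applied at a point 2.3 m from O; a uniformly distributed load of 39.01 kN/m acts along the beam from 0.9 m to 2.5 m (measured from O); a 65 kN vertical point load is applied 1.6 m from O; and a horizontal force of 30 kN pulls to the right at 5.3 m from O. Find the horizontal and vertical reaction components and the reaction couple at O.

O_x = -30.00 kN, O_y = 182.4 kN, M_O = 336.6 kN·m

Resultant of the distributed load: 39.01 × 1.6 = 62.416 kN at 1.7 m from O.
ΣF_x = 0: O_x + 30 = 0 → O_x = -30.00 kN.
ΣF_y = 0: O_y − 55 − 39.01·1.6 − 65 = 0 → O_y = 182.4 kN.
ΣM about O: M_O − 55·2.3 − (39.01·1.6)·1.7 − 65·1.6 = 0 → M_O = 336.6 kN·m.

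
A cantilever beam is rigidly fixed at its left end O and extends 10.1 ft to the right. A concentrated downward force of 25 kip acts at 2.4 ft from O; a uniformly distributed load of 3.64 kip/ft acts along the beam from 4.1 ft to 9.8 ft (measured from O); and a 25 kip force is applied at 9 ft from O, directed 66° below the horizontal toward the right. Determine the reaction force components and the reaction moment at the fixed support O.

O_x = -10.17 kip, O_y = 68.59 kip, M_O = 409.7 kip·ft

Resultant of the distributed load: 3.64 × 5.7 = 20.748 kip at 6.95 ft from O.
ΣF_x = 0: O_x + 25·cos66° = 0 → O_x = -10.17 kip.
ΣF_y = 0: O_y − 25 − 3.64·5.7 − 25·sin66° = 0 → O_y = 68.59 kip.
ΣM about O: M_O − 25·2.4 − (3.64·5.7)·6.95 − 25·sin66°·9 = 0 → M_O = 409.7 kip·ft.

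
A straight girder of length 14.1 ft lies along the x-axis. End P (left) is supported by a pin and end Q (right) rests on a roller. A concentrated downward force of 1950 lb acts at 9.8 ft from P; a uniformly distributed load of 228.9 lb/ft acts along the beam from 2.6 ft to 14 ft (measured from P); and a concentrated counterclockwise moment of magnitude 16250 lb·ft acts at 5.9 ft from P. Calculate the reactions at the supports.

P_x = 0, P_y = 2821 lb, Q_y = 1739 lb

Resultant of the distributed load: 228.9 × 11.4 = 2609.46 lb at 8.3 ft from P.
Taking moments about P: Q_y·14.1 − 1950·9.8 − (228.9·11.4)·8.3 + 16250 = 0 → Q_y = 24518.518/14.1 = 1738.9 ≈ 1739 lb.
ΣF_y = 0: P_y + 1738.9 − 1950 − 228.9·11.4 = 0 → P_y = 2821 lb.
ΣF_x = 0: no horizontal applied forces, so P_x = 0.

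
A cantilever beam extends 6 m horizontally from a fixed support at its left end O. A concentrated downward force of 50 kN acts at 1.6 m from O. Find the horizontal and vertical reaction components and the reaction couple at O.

O_x = 0, O_y = 50.00 kN, M_O = 80.00 kN·m

ΣF_x = 0: O_x = 0.
ΣF_y = 0: O_y − 50 = 0 → O_y = 50.00 kN.
ΣM about O: M_O − 50·1.6 = 0 → M_O = 80.00 kN·m.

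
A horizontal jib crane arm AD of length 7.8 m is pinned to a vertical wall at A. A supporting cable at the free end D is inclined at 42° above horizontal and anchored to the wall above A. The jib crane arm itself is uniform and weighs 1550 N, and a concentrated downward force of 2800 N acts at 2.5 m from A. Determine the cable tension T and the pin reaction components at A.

ΣM about A: T·sin42°·7.8 − 1550·3.9 − 2800·2.5 = 0 → T = 13045/(7.8·0.669131) = 2499.41 ≈ 2499 N.
ΣF_x = 0: A_x − T·cos42° = 0 → A_x = 2499.41 × 0.743145 = 1857 N.
ΣF_y = 0: A_y + T·sin42° − 1550 − 2800 = 0 → A_y = 4350 − 2499.41 × 0.669131 = 2678 N.

T = 2499 N, A_x = 1857 N, A_y = 2678 N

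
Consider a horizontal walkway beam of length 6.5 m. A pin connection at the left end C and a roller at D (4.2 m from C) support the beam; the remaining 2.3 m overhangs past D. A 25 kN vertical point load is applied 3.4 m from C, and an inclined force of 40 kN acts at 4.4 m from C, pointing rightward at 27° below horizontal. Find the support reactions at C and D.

ΣM about C: D_y·4.2 − 25·3.4 − 40·sin27°·4.4 = 0 → D_y = 164.902/4.2 = 39.2624 ≈ 39.26 kN.
ΣF_y = 0: C_y + 39.2624 − 25 − 40·sin27° = 0 → C_y = 3.897 kN.
ΣF_x = 0: C_x + 40·cos27° = 0 → C_x = -35.64 kN.

C_x = -35.64 kN, C_y = 3.897 kN, D_y = 39.26 kN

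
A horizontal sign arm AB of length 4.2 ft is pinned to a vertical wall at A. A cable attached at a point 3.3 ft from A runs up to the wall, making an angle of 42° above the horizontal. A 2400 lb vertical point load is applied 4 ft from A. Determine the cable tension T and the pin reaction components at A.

T = 4348 lb, A_x = 3231 lb, A_y = -509.1 lb

ΣM about A: T·sin42°·3.3 − 2400·4 = 0 → T = 9600/(3.3·0.669131) = 4347.57 ≈ 4348 lb.
ΣF_x = 0: A_x − T·cos42° = 0 → A_x = 4347.57 × 0.743145 = 3231 lb.
ΣF_y = 0: A_y + T·sin42° − 2400 = 0 → A_y = 2400 − 4347.57 × 0.669131 = -509.1 lb.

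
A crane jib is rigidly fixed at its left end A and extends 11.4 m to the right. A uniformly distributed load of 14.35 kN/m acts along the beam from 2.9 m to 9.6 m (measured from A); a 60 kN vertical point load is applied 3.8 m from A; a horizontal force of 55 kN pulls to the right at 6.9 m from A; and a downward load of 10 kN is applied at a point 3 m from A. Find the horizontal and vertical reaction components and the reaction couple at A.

Resultant of the distributed load: 14.35 × 6.7 = 96.145 kN at 6.25 m from A.
ΣF_x = 0: A_x + 55 = 0 → A_x = -55.00 kN.
ΣF_y = 0: A_y − 14.35·6.7 − 60 − 10 = 0 → A_y = 166.1 kN.
ΣM about A: M_A − (14.35·6.7)·6.25 − 60·3.8 − 10·3 = 0 → M_A = 858.9 kN·m.

A_x = -55.00 kN, A_y = 166.1 kN, M_A = 858.9 kN·m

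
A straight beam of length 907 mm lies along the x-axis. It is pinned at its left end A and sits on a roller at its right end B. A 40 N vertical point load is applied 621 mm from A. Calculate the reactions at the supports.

ΣM about A: B_y·907 − 40·621 = 0 → B_y = 24840/907 = 27.387 ≈ 27.39 N.
ΣF_y = 0: A_y + 27.387 − 40 = 0 → A_y = 12.61 N.
ΣF_x = 0: no horizontal applied forces, so A_x = 0.

A_x = 0, A_y = 12.61 N, B_y = 27.39 N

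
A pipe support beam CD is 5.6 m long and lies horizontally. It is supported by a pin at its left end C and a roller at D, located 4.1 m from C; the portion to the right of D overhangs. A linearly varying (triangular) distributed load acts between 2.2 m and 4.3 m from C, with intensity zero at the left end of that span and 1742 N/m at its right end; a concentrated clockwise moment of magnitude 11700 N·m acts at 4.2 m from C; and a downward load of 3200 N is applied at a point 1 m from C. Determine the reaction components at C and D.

C_x = 0, C_y = -211.1 N, D_y = 5240 N

Resultant of the triangular load: ½ × 1742 × 2.1 = 1829.1 N, acting at 3.6 m from C (one-third of the span from the peak).
Taking moments about C: D_y·4.1 − (½·1742·2.1)·3.6 − 11700 − 3200·1 = 0 → D_y = 21484.76/4.1 = 5240.19 ≈ 5240 N.
ΣF_y = 0: C_y + 5240.19 − ½·1742·2.1 − 3200 = 0 → C_y = -211.1 N.
ΣF_x = 0: no horizontal applied forces, so C_x = 0.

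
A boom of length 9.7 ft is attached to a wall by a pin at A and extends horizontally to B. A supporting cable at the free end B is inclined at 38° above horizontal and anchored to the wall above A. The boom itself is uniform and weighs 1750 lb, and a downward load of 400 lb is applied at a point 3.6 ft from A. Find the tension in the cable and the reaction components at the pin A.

T = 1662 lb, A_x = 1310 lb, A_y = 1127 lb

ΣM about A: T·sin38°·9.7 − 1750·4.85 − 400·3.6 = 0 → T = 9927.5/(9.7·0.615661) = 1662.37 ≈ 1662 lb.
ΣF_x = 0: A_x − T·cos38° = 0 → A_x = 1662.37 × 0.788011 = 1310 lb.
ΣF_y = 0: A_y + T·sin38° − 1750 − 400 = 0 → A_y = 2150 − 1662.37 × 0.615661 = 1127 lb.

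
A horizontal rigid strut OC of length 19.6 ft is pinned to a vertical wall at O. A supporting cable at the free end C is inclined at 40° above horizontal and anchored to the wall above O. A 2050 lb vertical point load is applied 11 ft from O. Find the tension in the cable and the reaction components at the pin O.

ΣM about O: T·sin40°·19.6 − 2050·11 = 0 → T = 22550/(19.6·0.642788) = 1789.88 ≈ 1790 lb.
ΣF_x = 0: O_x − T·cos40° = 0 → O_x = 1789.88 × 0.766044 = 1371 lb.
ΣF_y = 0: O_y + T·sin40° − 2050 = 0 → O_y = 2050 − 1789.88 × 0.642788 = 899.5 lb.

T = 1790 lb, O_x = 1371 lb, O_y = 899.5 lb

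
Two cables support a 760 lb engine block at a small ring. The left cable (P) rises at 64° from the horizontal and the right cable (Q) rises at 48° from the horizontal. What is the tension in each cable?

T_P = 548.5 lb, T_Q = 359.3 lb

ΣF_x = 0: −T_P·cos64° + T_Q·cos48° = 0 → T_Q = 0.655135·T_P.
ΣF_y = 0: T_P·sin64° + T_Q·sin48° = 760.
Substitute: T_P·(0.898794 + 0.655135·0.743145) = 760 → T_P = 548.477 ≈ 548.5 lb.
Then T_Q = 0.655135 × 548.477 = 359.3 lb.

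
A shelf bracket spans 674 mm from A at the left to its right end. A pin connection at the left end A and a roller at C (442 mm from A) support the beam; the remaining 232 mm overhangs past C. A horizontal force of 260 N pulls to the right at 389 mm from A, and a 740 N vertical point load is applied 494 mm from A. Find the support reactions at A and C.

A_x = -260.0 N, A_y = -87.06 N, C_y = 827.1 N

ΣM about A: C_y·442 − 740·494 = 0 → C_y = 365560/442 = 827.059 ≈ 827.1 N.
ΣF_y = 0: A_y + 827.059 − 740 = 0 → A_y = -87.06 N.
ΣF_x = 0: A_x + 260 = 0 → A_x = -260.0 N.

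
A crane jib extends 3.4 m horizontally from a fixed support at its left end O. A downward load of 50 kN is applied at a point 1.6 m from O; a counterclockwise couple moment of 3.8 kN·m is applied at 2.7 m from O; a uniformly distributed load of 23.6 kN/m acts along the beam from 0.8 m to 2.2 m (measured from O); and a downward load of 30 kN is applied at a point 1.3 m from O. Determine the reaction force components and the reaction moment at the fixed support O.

Resultant of the distributed load: 23.6 × 1.4 = 33.04 kN at 1.5 m from O.
ΣF_x = 0: O_x = 0.
ΣF_y = 0: O_y − 50 − 23.6·1.4 − 30 = 0 → O_y = 113.0 kN.
ΣM about O: M_O − 50·1.6 + 3.8 − (23.6·1.4)·1.5 − 30·1.3 = 0 → M_O = 164.8 kN·m.

O_x = 0, O_y = 113.0 kN, M_O = 164.8 kN·m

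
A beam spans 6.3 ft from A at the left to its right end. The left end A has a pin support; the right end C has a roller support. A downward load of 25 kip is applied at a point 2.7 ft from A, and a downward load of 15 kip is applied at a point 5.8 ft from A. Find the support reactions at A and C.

Moments about A: C_y·6.3 − 25·2.7 − 15·5.8 = 0 → C_y = 154.5/6.3 = 24.5238 ≈ 24.52 kip.
ΣF_y = 0: A_y + 24.5238 − 25 − 15 = 0 → A_y = 15.48 kip.
ΣF_x = 0: no horizontal applied forces, so A_x = 0.

A_x = 0, A_y = 15.48 kip, C_y = 24.52 kip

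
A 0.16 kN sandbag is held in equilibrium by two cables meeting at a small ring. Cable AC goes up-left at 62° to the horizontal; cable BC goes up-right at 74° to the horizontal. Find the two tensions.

ΣF_x = 0: −T_AC·cos62° + T_BC·cos74° = 0 → T_BC = 1.70322·T_AC.
ΣF_y = 0: T_AC·sin62° + T_BC·sin74° = 0.16.
Substitute: T_AC·(0.882948 + 1.70322·0.961262) = 0.16 → T_AC = 0.0634873 ≈ 0.06349 kN.
Then T_BC = 1.70322 × 0.0634873 = 0.1081 kN.

T_AC = 0.06349 kN, T_BC = 0.1081 kN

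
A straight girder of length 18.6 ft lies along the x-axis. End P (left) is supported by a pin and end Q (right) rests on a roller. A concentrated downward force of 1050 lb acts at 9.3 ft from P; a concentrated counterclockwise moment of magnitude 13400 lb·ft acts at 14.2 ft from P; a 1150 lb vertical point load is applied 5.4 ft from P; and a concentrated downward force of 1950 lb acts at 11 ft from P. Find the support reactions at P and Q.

P_x = 0, P_y = 2858 lb, Q_y = 1292 lb

ΣM about P: Q_y·18.6 − 1050·9.3 + 13400 − 1150·5.4 − 1950·11 = 0 → Q_y = 24025/18.6 = 1291.67 ≈ 1292 lb.
ΣF_y = 0: P_y + 1291.67 − 1050 − 1150 − 1950 = 0 → P_y = 2858 lb.
ΣF_x = 0: no horizontal applied forces, so P_x = 0.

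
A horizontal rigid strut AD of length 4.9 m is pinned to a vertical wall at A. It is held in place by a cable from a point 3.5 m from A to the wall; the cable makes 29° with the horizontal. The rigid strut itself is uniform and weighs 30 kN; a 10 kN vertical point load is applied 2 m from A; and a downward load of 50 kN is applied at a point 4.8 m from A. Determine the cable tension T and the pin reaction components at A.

ΣM about A: T·sin29°·3.5 − 30·2.45 − 10·2 − 50·4.8 = 0 → T = 333.5/(3.5·0.48481) = 196.542 ≈ 196.5 kN.
ΣF_x = 0: A_x − T·cos29° = 0 → A_x = 196.542 × 0.87462 = 171.9 kN.
ΣF_y = 0: A_y + T·sin29° − 30 − 10 − 50 = 0 → A_y = 90 − 196.542 × 0.48481 = -5.286 kN.

T = 196.5 kN, A_x = 171.9 kN, A_y = -5.286 kN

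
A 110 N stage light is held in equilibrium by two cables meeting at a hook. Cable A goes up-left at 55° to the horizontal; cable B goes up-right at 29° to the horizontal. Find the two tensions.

ΣF_x = 0: −T_A·cos55° + T_B·cos29° = 0 → T_B = 0.655801·T_A.
ΣF_y = 0: T_A·sin55° + T_B·sin29° = 110.
Substitute: T_A·(0.819152 + 0.655801·0.48481) = 110 → T_A = 96.7381 ≈ 96.74 N.
Then T_B = 0.655801 × 96.7381 = 63.44 N.

T_A = 96.74 N, T_B = 63.44 N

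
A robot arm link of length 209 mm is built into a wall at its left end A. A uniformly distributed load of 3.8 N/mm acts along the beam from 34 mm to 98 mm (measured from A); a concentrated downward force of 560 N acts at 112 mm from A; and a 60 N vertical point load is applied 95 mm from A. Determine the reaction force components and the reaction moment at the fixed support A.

Resultant of the distributed load: 3.8 × 64 = 243.2 N at 66 mm from A.
ΣF_x = 0: A_x = 0.
ΣF_y = 0: A_y − 3.8·64 − 560 − 60 = 0 → A_y = 863.2 N.
ΣM about A: M_A − (3.8·64)·66 − 560·112 − 60·95 = 0 → M_A = 84470 N·mm.

A_x = 0, A_y = 863.2 N, M_A = 84470 N·mm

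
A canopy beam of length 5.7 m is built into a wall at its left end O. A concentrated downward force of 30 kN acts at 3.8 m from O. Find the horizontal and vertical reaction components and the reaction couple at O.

O_x = 0, O_y = 30.00 kN, M_O = 114.0 kN·m

ΣF_x = 0: O_x = 0.
ΣF_y = 0: O_y − 30 = 0 → O_y = 30.00 kN.
ΣM about O: M_O − 30·3.8 = 0 → M_O = 114.0 kN·m.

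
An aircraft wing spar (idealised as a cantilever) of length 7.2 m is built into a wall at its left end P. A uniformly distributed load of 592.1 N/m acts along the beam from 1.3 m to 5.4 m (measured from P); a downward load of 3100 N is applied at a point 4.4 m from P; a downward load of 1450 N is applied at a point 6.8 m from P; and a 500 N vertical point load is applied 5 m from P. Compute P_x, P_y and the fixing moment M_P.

P_x = 0, P_y = 7478 N, M_P = 34130 N·m

Resultant of the distributed load: 592.1 × 4.1 = 2427.61 N at 3.35 m from P.
ΣF_x = 0: P_x = 0.
ΣF_y = 0: P_y − 592.1·4.1 − 3100 − 1450 − 500 = 0 → P_y = 7478 N.
ΣM about P: M_P − (592.1·4.1)·3.35 − 3100·4.4 − 1450·6.8 − 500·5 = 0 → M_P = 34130 N·m.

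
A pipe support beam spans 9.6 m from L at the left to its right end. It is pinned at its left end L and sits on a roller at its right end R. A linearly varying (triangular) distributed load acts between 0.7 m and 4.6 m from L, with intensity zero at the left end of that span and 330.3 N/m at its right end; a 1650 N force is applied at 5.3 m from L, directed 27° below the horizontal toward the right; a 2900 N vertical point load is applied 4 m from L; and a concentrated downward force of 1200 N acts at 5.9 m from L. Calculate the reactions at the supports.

Resultant of the triangular load: ½ × 330.3 × 3.9 = 644.085 N, acting at 3.3 m from L (one-third of the span from the peak).
Taking moments about L: R_y·9.6 − (½·330.3·3.9)·3.3 − 1650·sin27°·5.3 − 2900·4 − 1200·5.9 = 0 → R_y = 24775.6/9.6 = 2580.79 ≈ 2581 N.
ΣF_y = 0: L_y + 2580.79 − ½·330.3·3.9 − 1650·sin27° − 2900 − 1200 = 0 → L_y = 2912 N.
ΣF_x = 0: L_x + 1650·cos27° = 0 → L_x = -1470 N.

L_x = -1470 N, L_y = 2912 N, R_y = 2581 N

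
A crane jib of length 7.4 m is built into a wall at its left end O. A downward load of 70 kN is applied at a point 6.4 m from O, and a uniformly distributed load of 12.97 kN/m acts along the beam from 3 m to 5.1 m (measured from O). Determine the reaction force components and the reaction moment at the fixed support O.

O_x = 0, O_y = 97.24 kN, M_O = 558.3 kN·m

Resultant of the distributed load: 12.97 × 2.1 = 27.237 kN at 4.05 m from O.
ΣF_x = 0: O_x = 0.
ΣF_y = 0: O_y − 70 − 12.97·2.1 = 0 → O_y = 97.24 kN.
ΣM about O: M_O − 70·6.4 − (12.97·2.1)·4.05 = 0 → M_O = 558.3 kN·m.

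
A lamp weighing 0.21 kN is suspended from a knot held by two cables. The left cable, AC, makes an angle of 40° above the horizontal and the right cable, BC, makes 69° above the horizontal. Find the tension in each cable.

T_AC = 0.07959 kN, T_BC = 0.1701 kN

ΣF_x = 0: −T_AC·cos40° + T_BC·cos69° = 0 → T_BC = 2.13759·T_AC.
ΣF_y = 0: T_AC·sin40° + T_BC·sin69° = 0.21.
Substitute: T_AC·(0.642788 + 2.13759·0.93358) = 0.21 → T_AC = 0.0795937 ≈ 0.07959 kN.
Then T_BC = 2.13759 × 0.0795937 = 0.1701 kN.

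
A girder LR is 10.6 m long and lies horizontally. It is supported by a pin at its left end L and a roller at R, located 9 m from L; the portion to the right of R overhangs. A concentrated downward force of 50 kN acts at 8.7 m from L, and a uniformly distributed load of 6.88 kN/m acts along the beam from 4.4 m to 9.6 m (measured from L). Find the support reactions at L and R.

Resultant of the distributed load: 6.88 × 5.2 = 35.776 kN at 7 m from L.
Taking moments about L: R_y·9 − 50·8.7 − (6.88·5.2)·7 = 0 → R_y = 685.432/9 = 76.1591 ≈ 76.16 kN.
ΣF_y = 0: L_y + 76.1591 − 50 − 6.88·5.2 = 0 → L_y = 9.617 kN.
ΣF_x = 0: no horizontal applied forces, so L_x = 0.

L_x = 0, L_y = 9.617 kN, R_y = 76.16 kN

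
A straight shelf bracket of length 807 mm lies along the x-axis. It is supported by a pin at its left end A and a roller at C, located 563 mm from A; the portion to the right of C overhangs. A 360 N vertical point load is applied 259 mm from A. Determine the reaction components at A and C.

A_x = 0, A_y = 194.4 N, C_y = 165.6 N

ΣM about A: C_y·563 − 360·259 = 0 → C_y = 93240/563 = 165.613 ≈ 165.6 N.
ΣF_y = 0: A_y + 165.613 − 360 = 0 → A_y = 194.4 N.
ΣF_x = 0: no horizontal applied forces, so A_x = 0.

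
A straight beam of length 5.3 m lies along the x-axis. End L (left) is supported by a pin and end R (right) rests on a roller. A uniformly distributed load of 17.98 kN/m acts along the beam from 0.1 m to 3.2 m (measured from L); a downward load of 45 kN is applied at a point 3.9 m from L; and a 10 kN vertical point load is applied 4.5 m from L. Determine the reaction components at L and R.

Resultant of the distributed load: 17.98 × 3.1 = 55.738 kN at 1.65 m from L.
Taking moments about L: R_y·5.3 − (17.98·3.1)·1.65 − 45·3.9 − 10·4.5 = 0 → R_y = 312.4677/5.3 = 58.9562 ≈ 58.96 kN.
ΣF_y = 0: L_y + 58.9562 − 17.98·3.1 − 45 − 10 = 0 → L_y = 51.78 kN.
ΣF_x = 0: no horizontal applied forces, so L_x = 0.

L_x = 0, L_y = 51.78 kN, R_y = 58.96 kN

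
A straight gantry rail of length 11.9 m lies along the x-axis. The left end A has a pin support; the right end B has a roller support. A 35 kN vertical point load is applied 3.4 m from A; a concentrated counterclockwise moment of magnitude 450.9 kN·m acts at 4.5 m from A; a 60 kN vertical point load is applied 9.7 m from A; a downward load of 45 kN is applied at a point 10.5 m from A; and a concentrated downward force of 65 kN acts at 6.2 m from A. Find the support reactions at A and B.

ΣM about A: B_y·11.9 − 35·3.4 + 450.9 − 60·9.7 − 45·10.5 − 65·6.2 = 0 → B_y = 1125.6/11.9 = 94.5882 ≈ 94.59 kN.
ΣF_y = 0: A_y + 94.5882 − 35 − 60 − 45 − 65 = 0 → A_y = 110.4 kN.
ΣF_x = 0: no horizontal applied forces, so A_x = 0.

A_x = 0, A_y = 110.4 kN, B_y = 94.59 kN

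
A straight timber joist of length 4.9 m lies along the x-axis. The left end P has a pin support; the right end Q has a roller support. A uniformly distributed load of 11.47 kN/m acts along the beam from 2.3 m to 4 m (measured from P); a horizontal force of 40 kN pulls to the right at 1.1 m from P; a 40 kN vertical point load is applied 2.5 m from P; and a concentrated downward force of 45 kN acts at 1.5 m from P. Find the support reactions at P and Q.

P_x = -40.00 kN, P_y = 57.78 kN, Q_y = 46.72 kN

Resultant of the distributed load: 11.47 × 1.7 = 19.499 kN at 3.15 m from P.
Moments about P: Q_y·4.9 − (11.47·1.7)·3.15 − 40·2.5 − 45·1.5 = 0 → Q_y = 228.92185/4.9 = 46.7187 ≈ 46.72 kN.
ΣF_y = 0: P_y + 46.7187 − 11.47·1.7 − 40 − 45 = 0 → P_y = 57.78 kN.
ΣF_x = 0: P_x + 40 = 0 → P_x = -40.00 kN.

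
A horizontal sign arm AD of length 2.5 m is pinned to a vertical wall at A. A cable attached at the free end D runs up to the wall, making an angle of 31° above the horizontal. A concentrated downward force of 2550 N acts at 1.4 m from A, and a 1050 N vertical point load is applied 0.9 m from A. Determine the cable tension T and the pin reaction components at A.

T = 3507 N, A_x = 3006 N, A_y = 1794 N

ΣM about A: T·sin31°·2.5 − 2550·1.4 − 1050·0.9 = 0 → T = 4515/(2.5·0.515038) = 3506.54 ≈ 3507 N.
ΣF_x = 0: A_x − T·cos31° = 0 → A_x = 3506.54 × 0.857167 = 3006 N.
ΣF_y = 0: A_y + T·sin31° − 2550 − 1050 = 0 → A_y = 3600 − 3506.54 × 0.515038 = 1794 N.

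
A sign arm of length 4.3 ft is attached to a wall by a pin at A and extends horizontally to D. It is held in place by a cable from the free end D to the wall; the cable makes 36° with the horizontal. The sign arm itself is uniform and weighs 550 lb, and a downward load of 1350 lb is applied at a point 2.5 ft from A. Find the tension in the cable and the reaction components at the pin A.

ΣM about A: T·sin36°·4.3 − 550·2.15 − 1350·2.5 = 0 → T = 4557.5/(4.3·0.587785) = 1803.18 ≈ 1803 lb.
ΣF_x = 0: A_x − T·cos36° = 0 → A_x = 1803.18 × 0.809017 = 1459 lb.
ΣF_y = 0: A_y + T·sin36° − 550 − 1350 = 0 → A_y = 1900 − 1803.18 × 0.587785 = 840.1 lb.

T = 1803 lb, A_x = 1459 lb, A_y = 840.1 lb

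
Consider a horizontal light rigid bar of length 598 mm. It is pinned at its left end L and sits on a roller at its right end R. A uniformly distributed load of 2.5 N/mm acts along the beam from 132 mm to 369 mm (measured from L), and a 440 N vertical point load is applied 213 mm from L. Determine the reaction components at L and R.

L_x = 0, L_y = 627.6 N, R_y = 404.9 N

Resultant of the distributed load: 2.5 × 237 = 592.5 N at 250.5 mm from L.
ΣM about L: R_y·598 − (2.5·237)·250.5 − 440·213 = 0 → R_y = 242141.25/598 = 404.918 ≈ 404.9 N.
ΣF_y = 0: L_y + 404.918 − 2.5·237 − 440 = 0 → L_y = 627.6 N.
ΣF_x = 0: no horizontal applied forces, so L_x = 0.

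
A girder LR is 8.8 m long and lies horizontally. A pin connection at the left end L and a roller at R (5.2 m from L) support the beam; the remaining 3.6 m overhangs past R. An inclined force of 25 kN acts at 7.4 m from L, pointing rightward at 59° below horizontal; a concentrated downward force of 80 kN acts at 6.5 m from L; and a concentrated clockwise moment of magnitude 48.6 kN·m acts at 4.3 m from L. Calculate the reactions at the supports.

Moments about L: R_y·5.2 − 25·sin59°·7.4 − 80·6.5 − 48.6 = 0 → R_y = 727.176/5.2 = 139.842 ≈ 139.8 kN.
ΣF_y = 0: L_y + 139.842 − 25·sin59° − 80 = 0 → L_y = -38.41 kN.
ΣF_x = 0: L_x + 25·cos59° = 0 → L_x = -12.88 kN.

L_x = -12.88 kN, L_y = -38.41 kN, R_y = 139.8 kN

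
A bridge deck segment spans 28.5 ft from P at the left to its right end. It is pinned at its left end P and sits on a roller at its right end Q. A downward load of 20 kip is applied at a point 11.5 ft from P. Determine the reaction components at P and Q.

Taking moments about P: Q_y·28.5 − 20·11.5 = 0 → Q_y = 230/28.5 = 8.07018 ≈ 8.070 kip.
ΣF_y = 0: P_y + 8.07018 − 20 = 0 → P_y = 11.93 kip.
ΣF_x = 0: no horizontal applied forces, so P_x = 0.

P_x = 0, P_y = 11.93 kip, Q_y = 8.070 kip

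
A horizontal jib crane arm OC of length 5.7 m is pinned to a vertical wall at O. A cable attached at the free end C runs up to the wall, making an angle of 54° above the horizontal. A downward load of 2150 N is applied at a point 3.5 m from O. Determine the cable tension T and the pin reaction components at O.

T = 1632 N, O_x = 959.2 N, O_y = 829.8 N

ΣM about O: T·sin54°·5.7 − 2150·3.5 = 0 → T = 7525/(5.7·0.809017) = 1631.83 ≈ 1632 N.
ΣF_x = 0: O_x − T·cos54° = 0 → O_x = 1631.83 × 0.587785 = 959.2 N.
ΣF_y = 0: O_y + T·sin54° − 2150 = 0 → O_y = 2150 − 1631.83 × 0.809017 = 829.8 N.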